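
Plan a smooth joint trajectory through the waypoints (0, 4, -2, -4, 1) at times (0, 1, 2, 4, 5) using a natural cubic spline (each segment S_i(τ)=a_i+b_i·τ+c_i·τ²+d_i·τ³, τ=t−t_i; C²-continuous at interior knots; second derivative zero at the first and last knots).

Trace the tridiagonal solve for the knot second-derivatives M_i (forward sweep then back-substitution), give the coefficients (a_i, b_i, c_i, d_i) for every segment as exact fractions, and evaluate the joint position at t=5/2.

  seg 0: a=0 b=413/61 c=0 d=-169/61
  seg 1: a=4 b=-94/61 c=-507/61 d=235/61
  seg 2: a=-2 b=-403/61 c=198/61 d=-27/122
  seg 3: a=-4 b=227/61 c=117/61 d=-39/61
S(5/2) = -4411/976

Δ: Δ0=4, Δ1=-6, Δ2=-1, Δ3=5
row 1: diag=4, rhs=-60; c'=1/4, d'=-15
row 2: denom=6−1·1/4=23/4; d'=(30−1·-15)/(23/4)=180/23
row 3: denom=6−2·8/23=122/23; d'=(36−2·180/23)/(122/23)=234/61
back: M3=234/61
back: M2=180/23−8/23·234/61=396/61
back: M1=-15−1/4·396/61=-1014/61
M: M0=0, M1=-1014/61, M2=396/61, M3=234/61, M4=0
seg 0: a=0, c=M0/2=0, d=(M1−M0)/(6·1)=-169/61, b=Δ0−h0·(2M0+M1)/6=413/61
seg 1: a=4, c=M1/2=-507/61, d=(M2−M1)/(6·1)=235/61, b=Δ1−h1·(2M1+M2)/6=-94/61
seg 2: a=-2, c=M2/2=198/61, d=(M3−M2)/(6·2)=-27/122, b=Δ2−h2·(2M2+M3)/6=-403/61
seg 3: a=-4, c=M3/2=117/61, d=(M4−M3)/(6·1)=-39/61, b=Δ3−h3·(2M3+M4)/6=227/61
t_q=5/2 → seg 2, τ=1/2; S=-2+-403/61·τ+198/61·τ²+-27/122·τ³=-4411/976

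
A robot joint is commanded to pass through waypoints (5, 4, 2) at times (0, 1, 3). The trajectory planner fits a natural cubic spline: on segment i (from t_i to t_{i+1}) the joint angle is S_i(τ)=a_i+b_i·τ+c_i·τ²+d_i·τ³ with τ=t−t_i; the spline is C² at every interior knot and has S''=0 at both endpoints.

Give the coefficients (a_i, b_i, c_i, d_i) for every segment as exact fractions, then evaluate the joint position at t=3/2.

  seg 0: a=5 b=-1 c=0 d=0
  seg 1: a=4 b=-1 c=0 d=0
S(3/2) = 7/2

Δ: Δ0=-1, Δ1=-1
row 1: diag=6, rhs=0; c'=1/3, d'=0
back: M1=0
M: M0=0, M1=0, M2=0
seg 0: a=5, c=M0/2=0, d=(M1−M0)/(6·1)=0, b=Δ0−h0·(2M0+M1)/6=-1
seg 1: a=4, c=M1/2=0, d=(M2−M1)/(6·2)=0, b=Δ1−h1·(2M1+M2)/6=-1
t_q=3/2 → seg 1, τ=1/2; S=4+-1·τ+0·τ²+0·τ³=7/2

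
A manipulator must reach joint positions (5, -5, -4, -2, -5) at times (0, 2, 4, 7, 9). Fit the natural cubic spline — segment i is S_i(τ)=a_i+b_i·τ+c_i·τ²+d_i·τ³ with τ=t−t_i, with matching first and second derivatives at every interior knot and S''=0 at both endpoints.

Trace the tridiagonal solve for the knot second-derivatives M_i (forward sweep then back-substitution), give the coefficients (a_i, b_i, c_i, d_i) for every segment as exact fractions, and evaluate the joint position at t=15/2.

  seg 0: a=5 b=-13225/2064 c=0 d=2905/8256
  seg 1: a=-5 b=-2255/1032 c=2905/1376 d=-3173/8256
  seg 2: a=-4 b=3401/2064 c=-67/344 d=-91/2064
  seg 3: a=-2 b=-367/516 c=-407/688 d=407/4128
S(15/2) = -27423/11008

Δ: Δ0=-5, Δ1=1/2, Δ2=2/3, Δ3=-3/2
row 1: diag=8, rhs=33; c'=1/4, d'=33/8
row 2: denom=10−2·1/4=19/2; d'=(1−2·33/8)/(19/2)=-29/38
row 3: denom=10−3·6/19=172/19; d'=(-13−3·-29/38)/(172/19)=-407/344
back: M3=-407/344
back: M2=-29/38−6/19·-407/344=-67/172
back: M1=33/8−1/4·-67/172=2905/688
M: M0=0, M1=2905/688, M2=-67/172, M3=-407/344, M4=0
seg 0: a=5, c=M0/2=0, d=(M1−M0)/(6·2)=2905/8256, b=Δ0−h0·(2M0+M1)/6=-13225/2064
seg 1: a=-5, c=M1/2=2905/1376, d=(M2−M1)/(6·2)=-3173/8256, b=Δ1−h1·(2M1+M2)/6=-2255/1032
seg 2: a=-4, c=M2/2=-67/344, d=(M3−M2)/(6·3)=-91/2064, b=Δ2−h2·(2M2+M3)/6=3401/2064
seg 3: a=-2, c=M3/2=-407/688, d=(M4−M3)/(6·2)=407/4128, b=Δ3−h3·(2M3+M4)/6=-367/516
t_q=15/2 → seg 3, τ=1/2; S=-2+-367/516·τ+-407/688·τ²+407/4128·τ³=-27423/11008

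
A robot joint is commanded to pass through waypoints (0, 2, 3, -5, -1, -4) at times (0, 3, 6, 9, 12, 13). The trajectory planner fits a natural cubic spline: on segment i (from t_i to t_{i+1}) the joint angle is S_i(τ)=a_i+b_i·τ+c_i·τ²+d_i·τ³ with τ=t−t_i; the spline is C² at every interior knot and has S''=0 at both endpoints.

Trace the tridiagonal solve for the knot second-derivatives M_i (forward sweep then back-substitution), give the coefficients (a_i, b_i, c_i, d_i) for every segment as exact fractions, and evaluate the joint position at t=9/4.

  seg 0: a=0 b=518/1209 c=0 d=32/1209
  seg 1: a=2 b=1382/1209 c=96/403 d=-1843/10881
  seg 2: a=3 b=-2419/1209 c=-1555/1209 d=3860/10881
  seg 3: a=-5 b=-13/93 c=2305/1209 d=-5134/10881
  seg 4: a=-1 b=-1741/1209 c=-943/403 d=943/1209
S(9/4) = 510/403

Δ: Δ0=2/3, Δ1=1/3, Δ2=-8/3, Δ3=4/3, Δ4=-3
row 1: diag=12, rhs=-2; c'=1/4, d'=-1/6
row 2: denom=12−3·1/4=45/4; d'=(-18−3·-1/6)/(45/4)=-14/9
row 3: denom=12−3·4/15=56/5; d'=(24−3·-14/9)/(56/5)=215/84
row 4: denom=8−3·15/56=403/56; d'=(-26−3·215/84)/(403/56)=-1886/403
back: M4=-1886/403
back: M3=215/84−15/56·-1886/403=4610/1209
back: M2=-14/9−4/15·4610/1209=-3110/1209
back: M1=-1/6−1/4·-3110/1209=192/403
M: M0=0, M1=192/403, M2=-3110/1209, M3=4610/1209, M4=-1886/403, M5=0
seg 0: a=0, c=M0/2=0, d=(M1−M0)/(6·3)=32/1209, b=Δ0−h0·(2M0+M1)/6=518/1209
seg 1: a=2, c=M1/2=96/403, d=(M2−M1)/(6·3)=-1843/10881, b=Δ1−h1·(2M1+M2)/6=1382/1209
seg 2: a=3, c=M2/2=-1555/1209, d=(M3−M2)/(6·3)=3860/10881, b=Δ2−h2·(2M2+M3)/6=-2419/1209
seg 3: a=-5, c=M3/2=2305/1209, d=(M4−M3)/(6·3)=-5134/10881, b=Δ3−h3·(2M3+M4)/6=-13/93
seg 4: a=-1, c=M4/2=-943/403, d=(M5−M4)/(6·1)=943/1209, b=Δ4−h4·(2M4+M5)/6=-1741/1209
t_q=9/4 → seg 0, τ=9/4; S=0+518/1209·τ+0·τ²+32/1209·τ³=510/403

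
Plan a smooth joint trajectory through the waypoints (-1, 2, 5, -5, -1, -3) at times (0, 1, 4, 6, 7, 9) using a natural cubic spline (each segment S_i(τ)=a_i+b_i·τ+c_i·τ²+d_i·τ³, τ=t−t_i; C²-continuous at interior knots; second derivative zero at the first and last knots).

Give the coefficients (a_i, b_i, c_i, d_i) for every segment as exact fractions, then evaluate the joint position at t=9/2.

  seg 0: a=-1 b=6547/2293 c=0 d=332/2293
  seg 1: a=2 b=7543/2293 c=996/2293 d=-2746/6879
  seg 2: a=5 b=-11195/2293 c=-7242/2293 d=7107/4586
  seg 3: a=-5 b=2479/2293 c=14079/2293 d=-7386/2293
  seg 4: a=-1 b=8479/2293 c=-8079/2293 d=2693/4586
S(9/2) = 72019/36688

Δ: Δ0=3, Δ1=1, Δ2=-5, Δ3=4, Δ4=-1
row 1: diag=8, rhs=-12; c'=3/8, d'=-3/2
row 2: denom=10−3·3/8=71/8; d'=(-36−3·-3/2)/(71/8)=-252/71
row 3: denom=6−2·16/71=394/71; d'=(54−2·-252/71)/(394/71)=2169/197
row 4: denom=6−1·71/394=2293/394; d'=(-30−1·2169/197)/(2293/394)=-16158/2293
back: M4=-16158/2293
back: M3=2169/197−71/394·-16158/2293=28158/2293
back: M2=-252/71−16/71·28158/2293=-14484/2293
back: M1=-3/2−3/8·-14484/2293=1992/2293
M: M0=0, M1=1992/2293, M2=-14484/2293, M3=28158/2293, M4=-16158/2293, M5=0
seg 0: a=-1, c=M0/2=0, d=(M1−M0)/(6·1)=332/2293, b=Δ0−h0·(2M0+M1)/6=6547/2293
seg 1: a=2, c=M1/2=996/2293, d=(M2−M1)/(6·3)=-2746/6879, b=Δ1−h1·(2M1+M2)/6=7543/2293
seg 2: a=5, c=M2/2=-7242/2293, d=(M3−M2)/(6·2)=7107/4586, b=Δ2−h2·(2M2+M3)/6=-11195/2293
seg 3: a=-5, c=M3/2=14079/2293, d=(M4−M3)/(6·1)=-7386/2293, b=Δ3−h3·(2M3+M4)/6=2479/2293
seg 4: a=-1, c=M4/2=-8079/2293, d=(M5−M4)/(6·2)=2693/4586, b=Δ4−h4·(2M4+M5)/6=8479/2293
t_q=9/2 → seg 2, τ=1/2; S=5+-11195/2293·τ+-7242/2293·τ²+7107/4586·τ³=72019/36688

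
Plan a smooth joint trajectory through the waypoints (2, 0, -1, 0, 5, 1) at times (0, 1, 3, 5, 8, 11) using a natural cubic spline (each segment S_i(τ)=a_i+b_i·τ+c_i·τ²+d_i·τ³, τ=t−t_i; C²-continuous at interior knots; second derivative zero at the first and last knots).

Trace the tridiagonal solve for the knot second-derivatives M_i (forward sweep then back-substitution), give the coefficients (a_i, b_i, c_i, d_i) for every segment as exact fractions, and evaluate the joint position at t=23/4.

  seg 0: a=2 b=-5161/2298 c=0 d=565/2298
  seg 1: a=0 b=-1733/1149 c=565/766 d=-1073/9192
  seg 2: a=-1 b=95/2298 c=57/1532 d=883/9192
  seg 3: a=0 b=1543/1149 c=235/383 d=-581/3447
  seg 4: a=5 b=544/1149 c=-346/383 d=346/3447
S(23/4) = 31405/24512

Δ: Δ0=-2, Δ1=-1/2, Δ2=1/2, Δ3=5/3, Δ4=-4/3
row 1: diag=6, rhs=9; c'=1/3, d'=3/2
row 2: denom=8−2·1/3=22/3; d'=(6−2·3/2)/(22/3)=9/22
row 3: denom=10−2·3/11=104/11; d'=(7−2·9/22)/(104/11)=17/26
row 4: denom=12−3·33/104=1149/104; d'=(-18−3·17/26)/(1149/104)=-692/383
back: M4=-692/383
back: M3=17/26−33/104·-692/383=470/383
back: M2=9/22−3/11·470/383=57/766
back: M1=3/2−1/3·57/766=565/383
M: M0=0, M1=565/383, M2=57/766, M3=470/383, M4=-692/383, M5=0
seg 0: a=2, c=M0/2=0, d=(M1−M0)/(6·1)=565/2298, b=Δ0−h0·(2M0+M1)/6=-5161/2298
seg 1: a=0, c=M1/2=565/766, d=(M2−M1)/(6·2)=-1073/9192, b=Δ1−h1·(2M1+M2)/6=-1733/1149
seg 2: a=-1, c=M2/2=57/1532, d=(M3−M2)/(6·2)=883/9192, b=Δ2−h2·(2M2+M3)/6=95/2298
seg 3: a=0, c=M3/2=235/383, d=(M4−M3)/(6·3)=-581/3447, b=Δ3−h3·(2M3+M4)/6=1543/1149
seg 4: a=5, c=M4/2=-346/383, d=(M5−M4)/(6·3)=346/3447, b=Δ4−h4·(2M4+M5)/6=544/1149
t_q=23/4 → seg 3, τ=3/4; S=0+1543/1149·τ+235/383·τ²+-581/3447·τ³=31405/24512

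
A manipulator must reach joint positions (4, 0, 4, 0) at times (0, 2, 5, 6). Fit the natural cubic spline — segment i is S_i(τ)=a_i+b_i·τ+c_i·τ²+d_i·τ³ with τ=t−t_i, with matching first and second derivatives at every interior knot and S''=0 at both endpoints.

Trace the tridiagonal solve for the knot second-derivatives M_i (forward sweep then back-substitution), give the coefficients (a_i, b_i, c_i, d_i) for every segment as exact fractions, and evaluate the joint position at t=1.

  seg 0: a=4 b=-682/213 c=0 d=64/213
  seg 1: a=0 b=86/213 c=128/71 d=-106/213
  seg 2: a=4 b=-472/213 c=-190/71 d=190/213
S(1) = 78/71

Δ: Δ0=-2, Δ1=4/3, Δ2=-4
row 1: diag=10, rhs=20; c'=3/10, d'=2
row 2: denom=8−3·3/10=71/10; d'=(-32−3·2)/(71/10)=-380/71
back: M2=-380/71
back: M1=2−3/10·-380/71=256/71
M: M0=0, M1=256/71, M2=-380/71, M3=0
seg 0: a=4, c=M0/2=0, d=(M1−M0)/(6·2)=64/213, b=Δ0−h0·(2M0+M1)/6=-682/213
seg 1: a=0, c=M1/2=128/71, d=(M2−M1)/(6·3)=-106/213, b=Δ1−h1·(2M1+M2)/6=86/213
seg 2: a=4, c=M2/2=-190/71, d=(M3−M2)/(6·1)=190/213, b=Δ2−h2·(2M2+M3)/6=-472/213
t_q=1 → seg 0, τ=1; S=4+-682/213·τ+0·τ²+64/213·τ³=78/71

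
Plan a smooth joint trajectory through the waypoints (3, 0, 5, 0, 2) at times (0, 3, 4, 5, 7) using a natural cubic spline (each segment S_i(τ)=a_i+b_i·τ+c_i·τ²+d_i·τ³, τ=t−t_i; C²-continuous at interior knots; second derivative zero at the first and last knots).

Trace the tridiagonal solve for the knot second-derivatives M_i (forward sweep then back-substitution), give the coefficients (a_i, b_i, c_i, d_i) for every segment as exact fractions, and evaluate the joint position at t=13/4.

Δ: Δ0=-1, Δ1=5, Δ2=-5, Δ3=1
row 1: diag=8, rhs=36; c'=1/8, d'=9/2
row 2: denom=4−1·1/8=31/8; d'=(-60−1·9/2)/(31/8)=-516/31
row 3: denom=6−1·8/31=178/31; d'=(36−1·-516/31)/(178/31)=816/89
back: M3=816/89
back: M2=-516/31−8/31·816/89=-1692/89
back: M1=9/2−1/8·-1692/89=612/89
M: M0=0, M1=612/89, M2=-1692/89, M3=816/89, M4=0
seg 0: a=3, c=M0/2=0, d=(M1−M0)/(6·3)=34/89, b=Δ0−h0·(2M0+M1)/6=-395/89
seg 1: a=0, c=M1/2=306/89, d=(M2−M1)/(6·1)=-384/89, b=Δ1−h1·(2M1+M2)/6=523/89
seg 2: a=5, c=M2/2=-846/89, d=(M3−M2)/(6·1)=418/89, b=Δ2−h2·(2M2+M3)/6=-17/89
seg 3: a=0, c=M3/2=408/89, d=(M4−M3)/(6·2)=-68/89, b=Δ3−h3·(2M3+M4)/6=-455/89
t_q=13/4 → seg 1, τ=1/4; S=0+523/89·τ+306/89·τ²+-384/89·τ³=1151/712

  seg 0: a=3 b=-395/89 c=0 d=34/89
  seg 1: a=0 b=523/89 c=306/89 d=-384/89
  seg 2: a=5 b=-17/89 c=-846/89 d=418/89
  seg 3: a=0 b=-455/89 c=408/89 d=-68/89
S(13/4) = 1151/712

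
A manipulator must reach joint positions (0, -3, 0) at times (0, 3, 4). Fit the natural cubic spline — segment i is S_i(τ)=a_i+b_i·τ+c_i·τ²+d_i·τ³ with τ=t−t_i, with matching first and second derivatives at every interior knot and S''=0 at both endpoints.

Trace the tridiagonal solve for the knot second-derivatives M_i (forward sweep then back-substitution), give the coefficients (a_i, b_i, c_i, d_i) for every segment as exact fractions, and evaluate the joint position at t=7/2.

  seg 0: a=0 b=-5/2 c=0 d=1/6
  seg 1: a=-3 b=2 c=3/2 d=-1/2
S(7/2) = -27/16

Δ: Δ0=-1, Δ1=3
row 1: diag=8, rhs=24; c'=1/8, d'=3
back: M1=3
M: M0=0, M1=3, M2=0
seg 0: a=0, c=M0/2=0, d=(M1−M0)/(6·3)=1/6, b=Δ0−h0·(2M0+M1)/6=-5/2
seg 1: a=-3, c=M1/2=3/2, d=(M2−M1)/(6·1)=-1/2, b=Δ1−h1·(2M1+M2)/6=2
t_q=7/2 → seg 1, τ=1/2; S=-3+2·τ+3/2·τ²+-1/2·τ³=-27/16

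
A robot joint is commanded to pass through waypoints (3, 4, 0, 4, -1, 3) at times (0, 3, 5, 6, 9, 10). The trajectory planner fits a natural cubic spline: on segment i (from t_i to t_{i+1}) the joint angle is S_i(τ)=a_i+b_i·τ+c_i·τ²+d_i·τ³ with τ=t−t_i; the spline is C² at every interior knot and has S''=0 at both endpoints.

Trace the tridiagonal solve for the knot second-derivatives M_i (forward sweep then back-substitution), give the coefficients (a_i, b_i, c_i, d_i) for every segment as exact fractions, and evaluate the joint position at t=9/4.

  seg 0: a=3 b=701/375 c=0 d=-64/375
  seg 1: a=4 b=-1027/375 c=-192/125 d=1429/1500
  seg 2: a=0 b=956/375 c=209/50 d=-2047/750
  seg 3: a=4 b=2041/750 c=-501/125 d=1909/2250
  seg 4: a=-1 b=593/375 c=907/250 d=-907/750
S(9/4) = 2631/500

Δ: Δ0=1/3, Δ1=-2, Δ2=4, Δ3=-5/3, Δ4=4
row 1: diag=10, rhs=-14; c'=1/5, d'=-7/5
row 2: denom=6−2·1/5=28/5; d'=(36−2·-7/5)/(28/5)=97/14
row 3: denom=8−1·5/28=219/28; d'=(-34−1·97/14)/(219/28)=-382/73
row 4: denom=8−3·28/73=500/73; d'=(34−3·-382/73)/(500/73)=907/125
back: M4=907/125
back: M3=-382/73−28/73·907/125=-1002/125
back: M2=97/14−5/28·-1002/125=209/25
back: M1=-7/5−1/5·209/25=-384/125
M: M0=0, M1=-384/125, M2=209/25, M3=-1002/125, M4=907/125, M5=0
seg 0: a=3, c=M0/2=0, d=(M1−M0)/(6·3)=-64/375, b=Δ0−h0·(2M0+M1)/6=701/375
seg 1: a=4, c=M1/2=-192/125, d=(M2−M1)/(6·2)=1429/1500, b=Δ1−h1·(2M1+M2)/6=-1027/375
seg 2: a=0, c=M2/2=209/50, d=(M3−M2)/(6·1)=-2047/750, b=Δ2−h2·(2M2+M3)/6=956/375
seg 3: a=4, c=M3/2=-501/125, d=(M4−M3)/(6·3)=1909/2250, b=Δ3−h3·(2M3+M4)/6=2041/750
seg 4: a=-1, c=M4/2=907/250, d=(M5−M4)/(6·1)=-907/750, b=Δ4−h4·(2M4+M5)/6=593/375
t_q=9/4 → seg 0, τ=9/4; S=3+701/375·τ+0·τ²+-64/375·τ³=2631/500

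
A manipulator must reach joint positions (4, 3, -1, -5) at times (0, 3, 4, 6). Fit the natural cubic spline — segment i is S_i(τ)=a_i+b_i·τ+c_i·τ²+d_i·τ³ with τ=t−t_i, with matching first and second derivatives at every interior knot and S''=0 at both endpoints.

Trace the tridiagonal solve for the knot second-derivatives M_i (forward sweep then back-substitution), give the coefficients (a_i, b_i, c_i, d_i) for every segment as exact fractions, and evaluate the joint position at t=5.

  seg 0: a=4 b=169/141 c=0 d=-8/47
  seg 1: a=3 b=-479/141 c=-72/47 d=131/141
  seg 2: a=-1 b=-518/141 c=59/47 d=-59/282
S(5) = -341/94

Δ: Δ0=-1/3, Δ1=-4, Δ2=-2
row 1: diag=8, rhs=-22; c'=1/8, d'=-11/4
row 2: denom=6−1·1/8=47/8; d'=(12−1·-11/4)/(47/8)=118/47
back: M2=118/47
back: M1=-11/4−1/8·118/47=-144/47
M: M0=0, M1=-144/47, M2=118/47, M3=0
seg 0: a=4, c=M0/2=0, d=(M1−M0)/(6·3)=-8/47, b=Δ0−h0·(2M0+M1)/6=169/141
seg 1: a=3, c=M1/2=-72/47, d=(M2−M1)/(6·1)=131/141, b=Δ1−h1·(2M1+M2)/6=-479/141
seg 2: a=-1, c=M2/2=59/47, d=(M3−M2)/(6·2)=-59/282, b=Δ2−h2·(2M2+M3)/6=-518/141
t_q=5 → seg 2, τ=1; S=-1+-518/141·τ+59/47·τ²+-59/282·τ³=-341/94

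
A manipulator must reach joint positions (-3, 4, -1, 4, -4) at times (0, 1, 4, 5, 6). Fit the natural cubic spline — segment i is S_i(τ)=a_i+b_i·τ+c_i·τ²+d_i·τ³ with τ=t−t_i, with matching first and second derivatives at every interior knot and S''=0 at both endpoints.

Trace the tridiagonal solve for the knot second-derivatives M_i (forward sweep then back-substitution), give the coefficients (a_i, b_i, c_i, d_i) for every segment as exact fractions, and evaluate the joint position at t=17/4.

  seg 0: a=-3 b=5615/636 c=0 d=-1163/636
  seg 1: a=4 b=1063/318 c=-1163/212 d=809/636
  seg 2: a=-1 b=3035/636 c=316/53 d=-3647/636
  seg 3: a=4 b=-161/318 c=-2383/212 d=2383/636
S(17/4) = 6459/13568

Δ: Δ0=7, Δ1=-5/3, Δ2=5, Δ3=-8
row 1: diag=8, rhs=-52; c'=3/8, d'=-13/2
row 2: denom=8−3·3/8=55/8; d'=(40−3·-13/2)/(55/8)=476/55
row 3: denom=4−1·8/55=212/55; d'=(-78−1·476/55)/(212/55)=-2383/106
back: M3=-2383/106
back: M2=476/55−8/55·-2383/106=632/53
back: M1=-13/2−3/8·632/53=-1163/106
M: M0=0, M1=-1163/106, M2=632/53, M3=-2383/106, M4=0
seg 0: a=-3, c=M0/2=0, d=(M1−M0)/(6·1)=-1163/636, b=Δ0−h0·(2M0+M1)/6=5615/636
seg 1: a=4, c=M1/2=-1163/212, d=(M2−M1)/(6·3)=809/636, b=Δ1−h1·(2M1+M2)/6=1063/318
seg 2: a=-1, c=M2/2=316/53, d=(M3−M2)/(6·1)=-3647/636, b=Δ2−h2·(2M2+M3)/6=3035/636
seg 3: a=4, c=M3/2=-2383/212, d=(M4−M3)/(6·1)=2383/636, b=Δ3−h3·(2M3+M4)/6=-161/318
t_q=17/4 → seg 2, τ=1/4; S=-1+3035/636·τ+316/53·τ²+-3647/636·τ³=6459/13568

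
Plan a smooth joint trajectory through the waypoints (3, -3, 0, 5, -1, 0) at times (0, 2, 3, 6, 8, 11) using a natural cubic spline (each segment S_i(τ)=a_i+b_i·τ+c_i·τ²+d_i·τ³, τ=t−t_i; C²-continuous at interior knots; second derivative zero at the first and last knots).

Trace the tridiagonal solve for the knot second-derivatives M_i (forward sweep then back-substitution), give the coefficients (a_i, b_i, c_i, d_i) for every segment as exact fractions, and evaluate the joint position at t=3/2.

  seg 0: a=3 b=-4997/993 c=0 d=1009/1986
  seg 1: a=-3 b=1057/993 c=1009/331 d=-1105/993
  seg 2: a=0 b=3796/993 c=-96/331 d=-1277/8937
  seg 3: a=5 b=-1763/993 c=-1565/993 d=319/662
  seg 4: a=-1 b=-2281/993 c=1306/993 d=-1306/8937
S(3/2) = -15007/5296

Δ: Δ0=-3, Δ1=3, Δ2=5/3, Δ3=-3, Δ4=1/3
row 1: diag=6, rhs=36; c'=1/6, d'=6
row 2: denom=8−1·1/6=47/6; d'=(-8−1·6)/(47/6)=-84/47
row 3: denom=10−3·18/47=416/47; d'=(-28−3·-84/47)/(416/47)=-133/52
row 4: denom=10−2·47/208=993/104; d'=(20−2·-133/52)/(993/104)=2612/993
back: M4=2612/993
back: M3=-133/52−47/208·2612/993=-3130/993
back: M2=-84/47−18/47·-3130/993=-192/331
back: M1=6−1/6·-192/331=2018/331
M: M0=0, M1=2018/331, M2=-192/331, M3=-3130/993, M4=2612/993, M5=0
seg 0: a=3, c=M0/2=0, d=(M1−M0)/(6·2)=1009/1986, b=Δ0−h0·(2M0+M1)/6=-4997/993
seg 1: a=-3, c=M1/2=1009/331, d=(M2−M1)/(6·1)=-1105/993, b=Δ1−h1·(2M1+M2)/6=1057/993
seg 2: a=0, c=M2/2=-96/331, d=(M3−M2)/(6·3)=-1277/8937, b=Δ2−h2·(2M2+M3)/6=3796/993
seg 3: a=5, c=M3/2=-1565/993, d=(M4−M3)/(6·2)=319/662, b=Δ3−h3·(2M3+M4)/6=-1763/993
seg 4: a=-1, c=M4/2=1306/993, d=(M5−M4)/(6·3)=-1306/8937, b=Δ4−h4·(2M4+M5)/6=-2281/993
t_q=3/2 → seg 0, τ=3/2; S=3+-4997/993·τ+0·τ²+1009/1986·τ³=-15007/5296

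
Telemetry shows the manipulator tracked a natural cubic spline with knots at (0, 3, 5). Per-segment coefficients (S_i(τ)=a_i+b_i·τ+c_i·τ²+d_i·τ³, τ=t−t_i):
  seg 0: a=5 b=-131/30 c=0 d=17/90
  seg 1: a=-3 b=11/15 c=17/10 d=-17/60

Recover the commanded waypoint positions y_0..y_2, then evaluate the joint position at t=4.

y_0 = S_0(0) = a_0 = 5
y_1 = S_1(0) = a_1 = -3
y_2 = S_1(2) = 3
t_q=4 is in segment 1 (τ=1); S_1(τ)=-17/20

y_0=5 y_1=-3 y_2=3
S(4) = -17/20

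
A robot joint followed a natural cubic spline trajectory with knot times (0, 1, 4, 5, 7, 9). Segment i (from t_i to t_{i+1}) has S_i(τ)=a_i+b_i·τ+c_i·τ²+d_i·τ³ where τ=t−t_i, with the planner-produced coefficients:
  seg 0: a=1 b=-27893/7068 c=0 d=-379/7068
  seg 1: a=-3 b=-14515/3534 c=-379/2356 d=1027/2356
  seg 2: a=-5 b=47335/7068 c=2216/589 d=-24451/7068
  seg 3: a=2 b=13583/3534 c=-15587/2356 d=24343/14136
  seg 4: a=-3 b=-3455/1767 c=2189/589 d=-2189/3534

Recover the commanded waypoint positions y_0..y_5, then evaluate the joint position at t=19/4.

y_0=1 y_1=-3 y_2=-5 y_3=2 y_4=-3 y_5=3
S(19/4) = 102485/150784

y_0 = S_0(0) = a_0 = 1
y_1 = S_1(0) = a_1 = -3
y_2 = S_2(0) = a_2 = -5
y_3 = S_3(0) = a_3 = 2
y_4 = S_4(0) = a_4 = -3
y_5 = S_4(2) = 3
t_q=19/4 is in segment 2 (τ=3/4); S_2(τ)=102485/150784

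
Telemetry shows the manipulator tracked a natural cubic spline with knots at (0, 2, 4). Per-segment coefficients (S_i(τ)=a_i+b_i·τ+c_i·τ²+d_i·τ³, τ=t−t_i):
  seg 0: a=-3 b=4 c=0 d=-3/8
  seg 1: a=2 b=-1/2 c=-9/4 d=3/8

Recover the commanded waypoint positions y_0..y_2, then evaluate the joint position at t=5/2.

y_0 = S_0(0) = a_0 = -3
y_1 = S_1(0) = a_1 = 2
y_2 = S_1(2) = -5
t_q=5/2 is in segment 1 (τ=1/2); S_1(τ)=79/64

y_0=-3 y_1=2 y_2=-5
S(5/2) = 79/64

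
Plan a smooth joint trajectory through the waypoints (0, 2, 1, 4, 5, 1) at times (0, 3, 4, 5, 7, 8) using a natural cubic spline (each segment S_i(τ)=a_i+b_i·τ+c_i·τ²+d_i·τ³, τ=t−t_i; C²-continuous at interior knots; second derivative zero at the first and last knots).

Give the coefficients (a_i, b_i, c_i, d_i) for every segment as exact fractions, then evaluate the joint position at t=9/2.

  seg 0: a=0 b=1231/708 c=0 d=-253/2124
  seg 1: a=2 b=-523/354 c=-253/236 d=1097/708
  seg 2: a=1 b=727/708 c=211/59 d=-1135/708
  seg 3: a=4 b=1193/354 c=-291/236 d=-143/1416
  seg 4: a=5 b=-491/177 c=-217/118 d=217/354
S(9/2) = 4167/1888

Δ: Δ0=2/3, Δ1=-1, Δ2=3, Δ3=1/2, Δ4=-4
row 1: diag=8, rhs=-10; c'=1/8, d'=-5/4
row 2: denom=4−1·1/8=31/8; d'=(24−1·-5/4)/(31/8)=202/31
row 3: denom=6−1·8/31=178/31; d'=(-15−1·202/31)/(178/31)=-667/178
row 4: denom=6−2·31/89=472/89; d'=(-27−2·-667/178)/(472/89)=-217/59
back: M4=-217/59
back: M3=-667/178−31/89·-217/59=-291/118
back: M2=202/31−8/31·-291/118=422/59
back: M1=-5/4−1/8·422/59=-253/118
M: M0=0, M1=-253/118, M2=422/59, M3=-291/118, M4=-217/59, M5=0
seg 0: a=0, c=M0/2=0, d=(M1−M0)/(6·3)=-253/2124, b=Δ0−h0·(2M0+M1)/6=1231/708
seg 1: a=2, c=M1/2=-253/236, d=(M2−M1)/(6·1)=1097/708, b=Δ1−h1·(2M1+M2)/6=-523/354
seg 2: a=1, c=M2/2=211/59, d=(M3−M2)/(6·1)=-1135/708, b=Δ2−h2·(2M2+M3)/6=727/708
seg 3: a=4, c=M3/2=-291/236, d=(M4−M3)/(6·2)=-143/1416, b=Δ3−h3·(2M3+M4)/6=1193/354
seg 4: a=5, c=M4/2=-217/118, d=(M5−M4)/(6·1)=217/354, b=Δ4−h4·(2M4+M5)/6=-491/177
t_q=9/2 → seg 2, τ=1/2; S=1+727/708·τ+211/59·τ²+-1135/708·τ³=4167/1888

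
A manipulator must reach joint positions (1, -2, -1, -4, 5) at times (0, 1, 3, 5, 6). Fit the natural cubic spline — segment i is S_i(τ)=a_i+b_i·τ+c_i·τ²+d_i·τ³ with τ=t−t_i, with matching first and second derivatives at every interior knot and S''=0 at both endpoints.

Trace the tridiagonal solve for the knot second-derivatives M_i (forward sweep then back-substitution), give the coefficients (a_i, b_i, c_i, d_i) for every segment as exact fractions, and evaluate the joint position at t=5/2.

Δ: Δ0=-3, Δ1=1/2, Δ2=-3/2, Δ3=9
row 1: diag=6, rhs=21; c'=1/3, d'=7/2
row 2: denom=8−2·1/3=22/3; d'=(-12−2·7/2)/(22/3)=-57/22
row 3: denom=6−2·3/11=60/11; d'=(63−2·-57/22)/(60/11)=25/2
back: M3=25/2
back: M2=-57/22−3/11·25/2=-6
back: M1=7/2−1/3·-6=11/2
M: M0=0, M1=11/2, M2=-6, M3=25/2, M4=0
seg 0: a=1, c=M0/2=0, d=(M1−M0)/(6·1)=11/12, b=Δ0−h0·(2M0+M1)/6=-47/12
seg 1: a=-2, c=M1/2=11/4, d=(M2−M1)/(6·2)=-23/24, b=Δ1−h1·(2M1+M2)/6=-7/6
seg 2: a=-1, c=M2/2=-3, d=(M3−M2)/(6·2)=37/24, b=Δ2−h2·(2M2+M3)/6=-5/3
seg 3: a=-4, c=M3/2=25/4, d=(M4−M3)/(6·1)=-25/12, b=Δ3−h3·(2M3+M4)/6=29/6
t_q=5/2 → seg 1, τ=3/2; S=-2+-7/6·τ+11/4·τ²+-23/24·τ³=-51/64

  seg 0: a=1 b=-47/12 c=0 d=11/12
  seg 1: a=-2 b=-7/6 c=11/4 d=-23/24
  seg 2: a=-1 b=-5/3 c=-3 d=37/24
  seg 3: a=-4 b=29/6 c=25/4 d=-25/12
S(5/2) = -51/64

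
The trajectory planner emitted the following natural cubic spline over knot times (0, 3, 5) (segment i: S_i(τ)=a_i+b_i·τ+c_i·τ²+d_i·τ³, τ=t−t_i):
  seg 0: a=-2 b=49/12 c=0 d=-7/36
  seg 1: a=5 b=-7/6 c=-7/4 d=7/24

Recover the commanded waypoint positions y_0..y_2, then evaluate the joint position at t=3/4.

y_0 = S_0(0) = a_0 = -2
y_1 = S_1(0) = a_1 = 5
y_2 = S_1(2) = -2
t_q=3/4 is in segment 0 (τ=3/4); S_0(τ)=251/256

y_0=-2 y_1=5 y_2=-2
S(3/4) = 251/256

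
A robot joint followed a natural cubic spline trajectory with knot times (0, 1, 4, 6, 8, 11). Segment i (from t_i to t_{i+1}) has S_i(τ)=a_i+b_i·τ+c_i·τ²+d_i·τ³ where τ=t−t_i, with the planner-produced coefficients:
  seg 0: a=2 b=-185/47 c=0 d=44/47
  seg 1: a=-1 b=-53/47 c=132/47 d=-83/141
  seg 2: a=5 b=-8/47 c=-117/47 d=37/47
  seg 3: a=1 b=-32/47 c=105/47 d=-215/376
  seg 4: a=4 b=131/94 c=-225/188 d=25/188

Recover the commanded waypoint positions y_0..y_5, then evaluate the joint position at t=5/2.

y_0 = S_0(0) = a_0 = 2
y_1 = S_1(0) = a_1 = -1
y_2 = S_2(0) = a_2 = 5
y_3 = S_3(0) = a_3 = 1
y_4 = S_4(0) = a_4 = 4
y_5 = S_4(3) = 1
t_q=5/2 is in segment 1 (τ=3/2); S_1(τ)=617/376

y_0=2 y_1=-1 y_2=5 y_3=1 y_4=4 y_5=1
S(5/2) = 617/376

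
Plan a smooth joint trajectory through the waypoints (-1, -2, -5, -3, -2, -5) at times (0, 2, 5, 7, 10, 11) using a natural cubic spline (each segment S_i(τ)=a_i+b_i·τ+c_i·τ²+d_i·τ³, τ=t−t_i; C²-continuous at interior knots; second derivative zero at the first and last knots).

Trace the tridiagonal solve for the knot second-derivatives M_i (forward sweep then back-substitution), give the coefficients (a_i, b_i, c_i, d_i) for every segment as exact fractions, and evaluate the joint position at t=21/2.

Δ: Δ0=-1/2, Δ1=-1, Δ2=1, Δ3=1/3, Δ4=-3
row 1: diag=10, rhs=-3; c'=3/10, d'=-3/10
row 2: denom=10−3·3/10=91/10; d'=(12−3·-3/10)/(91/10)=129/91
row 3: denom=10−2·20/91=870/91; d'=(-4−2·129/91)/(870/91)=-311/435
row 4: denom=8−3·91/290=2047/290; d'=(-20−3·-311/435)/(2047/290)=-5178/2047
back: M4=-5178/2047
back: M3=-311/435−91/290·-5178/2047=484/6141
back: M2=129/91−20/91·484/6141=8599/6141
back: M1=-3/10−3/10·8599/6141=-1474/2047
M: M0=0, M1=-1474/2047, M2=8599/6141, M3=484/6141, M4=-5178/2047, M5=0
seg 0: a=-1, c=M0/2=0, d=(M1−M0)/(6·2)=-737/12282, b=Δ0−h0·(2M0+M1)/6=-3193/12282
seg 1: a=-2, c=M1/2=-737/2047, d=(M2−M1)/(6·3)=13021/110538, b=Δ1−h1·(2M1+M2)/6=-12037/12282
seg 2: a=-5, c=M2/2=8599/12282, d=(M3−M2)/(6·2)=-2705/24564, b=Δ2−h2·(2M2+M3)/6=247/6141
seg 3: a=-3, c=M3/2=242/6141, d=(M4−M3)/(6·3)=-8009/55269, b=Δ3−h3·(2M3+M4)/6=3110/2047
seg 4: a=-2, c=M4/2=-2589/2047, d=(M5−M4)/(6·1)=863/2047, b=Δ4−h4·(2M4+M5)/6=-4415/2047
t_q=21/2 → seg 4, τ=1/2; S=-2+-4415/2047·τ+-2589/2047·τ²+863/2047·τ³=-54727/16376

  seg 0: a=-1 b=-3193/12282 c=0 d=-737/12282
  seg 1: a=-2 b=-12037/12282 c=-737/2047 d=13021/110538
  seg 2: a=-5 b=247/6141 c=8599/12282 d=-2705/24564
  seg 3: a=-3 b=3110/2047 c=242/6141 d=-8009/55269
  seg 4: a=-2 b=-4415/2047 c=-2589/2047 d=863/2047
S(21/2) = -54727/16376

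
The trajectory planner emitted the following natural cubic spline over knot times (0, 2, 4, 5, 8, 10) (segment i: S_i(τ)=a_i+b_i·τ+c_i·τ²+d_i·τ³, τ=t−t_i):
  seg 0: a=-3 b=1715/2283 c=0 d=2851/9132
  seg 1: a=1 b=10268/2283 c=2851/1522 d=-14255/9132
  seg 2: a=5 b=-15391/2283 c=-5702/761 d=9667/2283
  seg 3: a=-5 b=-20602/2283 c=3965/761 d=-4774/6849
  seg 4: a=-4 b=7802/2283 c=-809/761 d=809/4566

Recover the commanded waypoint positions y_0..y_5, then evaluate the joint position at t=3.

y_0 = S_0(0) = a_0 = -3
y_1 = S_1(0) = a_1 = 1
y_2 = S_2(0) = a_2 = 5
y_3 = S_3(0) = a_3 = -5
y_4 = S_4(0) = a_4 = -4
y_5 = S_4(2) = 0
t_q=3 is in segment 1 (τ=1); S_1(τ)=17685/3044

y_0=-3 y_1=1 y_2=5 y_3=-5 y_4=-4 y_5=0
S(3) = 17685/3044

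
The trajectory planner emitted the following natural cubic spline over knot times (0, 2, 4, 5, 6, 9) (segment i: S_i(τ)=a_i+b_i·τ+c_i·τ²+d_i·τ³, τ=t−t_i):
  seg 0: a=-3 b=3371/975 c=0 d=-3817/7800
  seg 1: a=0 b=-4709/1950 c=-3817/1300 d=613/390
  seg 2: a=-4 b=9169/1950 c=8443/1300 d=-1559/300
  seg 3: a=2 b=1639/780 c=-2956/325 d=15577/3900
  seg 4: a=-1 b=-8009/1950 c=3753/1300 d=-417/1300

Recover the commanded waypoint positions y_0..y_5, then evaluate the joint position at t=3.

y_0=-3 y_1=0 y_2=-4 y_3=2 y_4=-1 y_5=4
S(3) = -4913/1300

y_0 = S_0(0) = a_0 = -3
y_1 = S_1(0) = a_1 = 0
y_2 = S_2(0) = a_2 = -4
y_3 = S_3(0) = a_3 = 2
y_4 = S_4(0) = a_4 = -1
y_5 = S_4(3) = 4
t_q=3 is in segment 1 (τ=1); S_1(τ)=-4913/1300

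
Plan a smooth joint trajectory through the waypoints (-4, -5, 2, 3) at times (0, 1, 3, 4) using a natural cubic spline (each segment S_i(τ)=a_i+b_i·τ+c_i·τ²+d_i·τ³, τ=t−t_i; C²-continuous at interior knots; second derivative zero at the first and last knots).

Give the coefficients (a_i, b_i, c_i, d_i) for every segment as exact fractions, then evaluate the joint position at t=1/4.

Δ: Δ0=-1, Δ1=7/2, Δ2=1
row 1: diag=6, rhs=27; c'=1/3, d'=9/2
row 2: denom=6−2·1/3=16/3; d'=(-15−2·9/2)/(16/3)=-9/2
back: M2=-9/2
back: M1=9/2−1/3·-9/2=6
M: M0=0, M1=6, M2=-9/2, M3=0
seg 0: a=-4, c=M0/2=0, d=(M1−M0)/(6·1)=1, b=Δ0−h0·(2M0+M1)/6=-2
seg 1: a=-5, c=M1/2=3, d=(M2−M1)/(6·2)=-7/8, b=Δ1−h1·(2M1+M2)/6=1
seg 2: a=2, c=M2/2=-9/4, d=(M3−M2)/(6·1)=3/4, b=Δ2−h2·(2M2+M3)/6=5/2
t_q=1/4 → seg 0, τ=1/4; S=-4+-2·τ+0·τ²+1·τ³=-287/64

  seg 0: a=-4 b=-2 c=0 d=1
  seg 1: a=-5 b=1 c=3 d=-7/8
  seg 2: a=2 b=5/2 c=-9/4 d=3/4
S(1/4) = -287/64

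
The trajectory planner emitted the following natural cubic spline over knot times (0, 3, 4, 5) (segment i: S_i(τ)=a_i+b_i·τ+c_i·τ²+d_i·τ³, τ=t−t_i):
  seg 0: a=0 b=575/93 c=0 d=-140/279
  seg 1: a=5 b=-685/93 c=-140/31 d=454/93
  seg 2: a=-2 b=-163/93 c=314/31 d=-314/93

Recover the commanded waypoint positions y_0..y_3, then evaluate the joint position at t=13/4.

y_0=0 y_1=5 y_2=-2 y_3=3
S(13/4) = 2929/992

y_0 = S_0(0) = a_0 = 0
y_1 = S_1(0) = a_1 = 5
y_2 = S_2(0) = a_2 = -2
y_3 = S_2(1) = 3
t_q=13/4 is in segment 1 (τ=1/4); S_1(τ)=2929/992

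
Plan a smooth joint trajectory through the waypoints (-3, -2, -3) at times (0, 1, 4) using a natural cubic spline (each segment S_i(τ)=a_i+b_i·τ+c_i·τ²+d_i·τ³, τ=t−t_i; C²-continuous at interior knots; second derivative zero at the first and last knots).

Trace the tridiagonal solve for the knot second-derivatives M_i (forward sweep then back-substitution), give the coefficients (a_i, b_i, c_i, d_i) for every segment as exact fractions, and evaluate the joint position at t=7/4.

  seg 0: a=-3 b=7/6 c=0 d=-1/6
  seg 1: a=-2 b=2/3 c=-1/2 d=1/18
S(7/4) = -225/128

Δ: Δ0=1, Δ1=-1/3
row 1: diag=8, rhs=-8; c'=3/8, d'=-1
back: M1=-1
M: M0=0, M1=-1, M2=0
seg 0: a=-3, c=M0/2=0, d=(M1−M0)/(6·1)=-1/6, b=Δ0−h0·(2M0+M1)/6=7/6
seg 1: a=-2, c=M1/2=-1/2, d=(M2−M1)/(6·3)=1/18, b=Δ1−h1·(2M1+M2)/6=2/3
t_q=7/4 → seg 1, τ=3/4; S=-2+2/3·τ+-1/2·τ²+1/18·τ³=-225/128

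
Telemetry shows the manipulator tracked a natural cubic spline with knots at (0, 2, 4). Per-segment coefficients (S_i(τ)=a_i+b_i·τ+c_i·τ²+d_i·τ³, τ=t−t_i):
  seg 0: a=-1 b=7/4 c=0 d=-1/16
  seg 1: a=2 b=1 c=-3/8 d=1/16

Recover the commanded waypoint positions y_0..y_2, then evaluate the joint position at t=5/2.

y_0 = S_0(0) = a_0 = -1
y_1 = S_1(0) = a_1 = 2
y_2 = S_1(2) = 3
t_q=5/2 is in segment 1 (τ=1/2); S_1(τ)=309/128

y_0=-1 y_1=2 y_2=3
S(5/2) = 309/128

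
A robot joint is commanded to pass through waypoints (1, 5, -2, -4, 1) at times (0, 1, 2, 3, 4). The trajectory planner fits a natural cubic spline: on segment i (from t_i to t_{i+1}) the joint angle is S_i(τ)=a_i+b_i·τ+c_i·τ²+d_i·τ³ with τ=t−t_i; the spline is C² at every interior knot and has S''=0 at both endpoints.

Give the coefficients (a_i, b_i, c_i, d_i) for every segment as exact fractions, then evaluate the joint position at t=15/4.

  seg 0: a=1 b=201/28 c=0 d=-89/28
  seg 1: a=5 b=-33/14 c=-267/28 d=137/28
  seg 2: a=-2 b=-27/4 c=36/7 d=-11/28
  seg 3: a=-4 b=33/14 c=111/28 d=-37/28
S(15/4) = -1003/1792

Δ: Δ0=4, Δ1=-7, Δ2=-2, Δ3=5
row 1: diag=4, rhs=-66; c'=1/4, d'=-33/2
row 2: denom=4−1·1/4=15/4; d'=(30−1·-33/2)/(15/4)=62/5
row 3: denom=4−1·4/15=56/15; d'=(42−1·62/5)/(56/15)=111/14
back: M3=111/14
back: M2=62/5−4/15·111/14=72/7
back: M1=-33/2−1/4·72/7=-267/14
M: M0=0, M1=-267/14, M2=72/7, M3=111/14, M4=0
seg 0: a=1, c=M0/2=0, d=(M1−M0)/(6·1)=-89/28, b=Δ0−h0·(2M0+M1)/6=201/28
seg 1: a=5, c=M1/2=-267/28, d=(M2−M1)/(6·1)=137/28, b=Δ1−h1·(2M1+M2)/6=-33/14
seg 2: a=-2, c=M2/2=36/7, d=(M3−M2)/(6·1)=-11/28, b=Δ2−h2·(2M2+M3)/6=-27/4
seg 3: a=-4, c=M3/2=111/28, d=(M4−M3)/(6·1)=-37/28, b=Δ3−h3·(2M3+M4)/6=33/14
t_q=15/4 → seg 3, τ=3/4; S=-4+33/14·τ+111/28·τ²+-37/28·τ³=-1003/1792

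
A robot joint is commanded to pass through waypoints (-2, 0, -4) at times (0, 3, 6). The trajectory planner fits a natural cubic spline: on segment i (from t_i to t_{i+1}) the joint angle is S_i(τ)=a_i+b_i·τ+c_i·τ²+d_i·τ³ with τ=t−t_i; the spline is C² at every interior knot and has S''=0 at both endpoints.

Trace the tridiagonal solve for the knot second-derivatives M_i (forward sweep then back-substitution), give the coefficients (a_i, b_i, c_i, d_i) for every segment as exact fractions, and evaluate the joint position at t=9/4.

  seg 0: a=-2 b=7/6 c=0 d=-1/18
  seg 1: a=0 b=-1/3 c=-1/2 d=1/18
S(9/4) = -1/128

Δ: Δ0=2/3, Δ1=-4/3
row 1: diag=12, rhs=-12; c'=1/4, d'=-1
back: M1=-1
M: M0=0, M1=-1, M2=0
seg 0: a=-2, c=M0/2=0, d=(M1−M0)/(6·3)=-1/18, b=Δ0−h0·(2M0+M1)/6=7/6
seg 1: a=0, c=M1/2=-1/2, d=(M2−M1)/(6·3)=1/18, b=Δ1−h1·(2M1+M2)/6=-1/3
t_q=9/4 → seg 0, τ=9/4; S=-2+7/6·τ+0·τ²+-1/18·τ³=-1/128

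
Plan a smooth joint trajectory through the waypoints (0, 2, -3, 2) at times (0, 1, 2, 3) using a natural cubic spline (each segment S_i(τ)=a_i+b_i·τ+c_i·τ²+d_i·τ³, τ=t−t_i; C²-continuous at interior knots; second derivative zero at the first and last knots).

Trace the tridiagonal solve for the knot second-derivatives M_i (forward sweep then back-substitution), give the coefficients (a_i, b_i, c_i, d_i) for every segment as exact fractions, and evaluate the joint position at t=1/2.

Δ: Δ0=2, Δ1=-5, Δ2=5
row 1: diag=4, rhs=-42; c'=1/4, d'=-21/2
row 2: denom=4−1·1/4=15/4; d'=(60−1·-21/2)/(15/4)=94/5
back: M2=94/5
back: M1=-21/2−1/4·94/5=-76/5
M: M0=0, M1=-76/5, M2=94/5, M3=0
seg 0: a=0, c=M0/2=0, d=(M1−M0)/(6·1)=-38/15, b=Δ0−h0·(2M0+M1)/6=68/15
seg 1: a=2, c=M1/2=-38/5, d=(M2−M1)/(6·1)=17/3, b=Δ1−h1·(2M1+M2)/6=-46/15
seg 2: a=-3, c=M2/2=47/5, d=(M3−M2)/(6·1)=-47/15, b=Δ2−h2·(2M2+M3)/6=-19/15
t_q=1/2 → seg 0, τ=1/2; S=0+68/15·τ+0·τ²+-38/15·τ³=39/20

  seg 0: a=0 b=68/15 c=0 d=-38/15
  seg 1: a=2 b=-46/15 c=-38/5 d=17/3
  seg 2: a=-3 b=-19/15 c=47/5 d=-47/15
S(1/2) = 39/20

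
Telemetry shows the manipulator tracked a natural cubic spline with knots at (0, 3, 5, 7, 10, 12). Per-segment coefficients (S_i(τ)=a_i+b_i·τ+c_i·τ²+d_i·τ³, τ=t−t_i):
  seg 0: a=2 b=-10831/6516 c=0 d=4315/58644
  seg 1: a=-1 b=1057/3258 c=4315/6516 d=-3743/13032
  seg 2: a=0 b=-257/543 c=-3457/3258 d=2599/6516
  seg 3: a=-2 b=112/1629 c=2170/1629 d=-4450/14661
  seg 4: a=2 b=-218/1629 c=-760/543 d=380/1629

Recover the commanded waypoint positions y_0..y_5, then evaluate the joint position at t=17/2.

y_0 = S_0(0) = a_0 = 2
y_1 = S_1(0) = a_1 = -1
y_2 = S_2(0) = a_2 = 0
y_3 = S_3(0) = a_3 = -2
y_4 = S_4(0) = a_4 = 2
y_5 = S_4(2) = -2
t_q=17/2 is in segment 3 (τ=3/2); S_3(τ)=55/724

y_0=2 y_1=-1 y_2=0 y_3=-2 y_4=2 y_5=-2
S(17/2) = 55/724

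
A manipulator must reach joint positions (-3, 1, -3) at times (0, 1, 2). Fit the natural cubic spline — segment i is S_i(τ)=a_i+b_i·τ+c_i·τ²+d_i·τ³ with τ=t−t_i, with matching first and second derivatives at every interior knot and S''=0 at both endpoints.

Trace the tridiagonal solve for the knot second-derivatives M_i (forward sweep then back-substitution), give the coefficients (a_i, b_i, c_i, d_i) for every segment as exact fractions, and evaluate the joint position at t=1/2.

Δ: Δ0=4, Δ1=-4
row 1: diag=4, rhs=-48; c'=1/4, d'=-12
back: M1=-12
M: M0=0, M1=-12, M2=0
seg 0: a=-3, c=M0/2=0, d=(M1−M0)/(6·1)=-2, b=Δ0−h0·(2M0+M1)/6=6
seg 1: a=1, c=M1/2=-6, d=(M2−M1)/(6·1)=2, b=Δ1−h1·(2M1+M2)/6=0
t_q=1/2 → seg 0, τ=1/2; S=-3+6·τ+0·τ²+-2·τ³=-1/4

  seg 0: a=-3 b=6 c=0 d=-2
  seg 1: a=1 b=0 c=-6 d=2
S(1/2) = -1/4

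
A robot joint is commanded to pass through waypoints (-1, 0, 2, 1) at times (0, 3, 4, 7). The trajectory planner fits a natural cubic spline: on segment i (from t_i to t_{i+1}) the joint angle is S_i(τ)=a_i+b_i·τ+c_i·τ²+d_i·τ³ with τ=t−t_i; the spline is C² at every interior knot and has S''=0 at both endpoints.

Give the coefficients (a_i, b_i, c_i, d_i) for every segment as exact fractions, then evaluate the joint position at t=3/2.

Δ: Δ0=1/3, Δ1=2, Δ2=-1/3
row 1: diag=8, rhs=10; c'=1/8, d'=5/4
row 2: denom=8−1·1/8=63/8; d'=(-14−1·5/4)/(63/8)=-122/63
back: M2=-122/63
back: M1=5/4−1/8·-122/63=94/63
M: M0=0, M1=94/63, M2=-122/63, M3=0
seg 0: a=-1, c=M0/2=0, d=(M1−M0)/(6·3)=47/567, b=Δ0−h0·(2M0+M1)/6=-26/63
seg 1: a=0, c=M1/2=47/63, d=(M2−M1)/(6·1)=-4/7, b=Δ1−h1·(2M1+M2)/6=115/63
seg 2: a=2, c=M2/2=-61/63, d=(M3−M2)/(6·3)=61/567, b=Δ2−h2·(2M2+M3)/6=101/63
t_q=3/2 → seg 0, τ=3/2; S=-1+-26/63·τ+0·τ²+47/567·τ³=-75/56

  seg 0: a=-1 b=-26/63 c=0 d=47/567
  seg 1: a=0 b=115/63 c=47/63 d=-4/7
  seg 2: a=2 b=101/63 c=-61/63 d=61/567
S(3/2) = -75/56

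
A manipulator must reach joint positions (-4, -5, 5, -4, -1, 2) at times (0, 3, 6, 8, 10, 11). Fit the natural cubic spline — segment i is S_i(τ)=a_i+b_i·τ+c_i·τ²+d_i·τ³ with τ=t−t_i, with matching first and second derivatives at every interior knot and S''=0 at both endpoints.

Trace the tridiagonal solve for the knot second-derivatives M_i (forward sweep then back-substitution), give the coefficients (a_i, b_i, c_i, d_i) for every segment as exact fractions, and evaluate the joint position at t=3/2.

Δ: Δ0=-1/3, Δ1=10/3, Δ2=-9/2, Δ3=3/2, Δ4=3
row 1: diag=12, rhs=22; c'=1/4, d'=11/6
row 2: denom=10−3·1/4=37/4; d'=(-47−3·11/6)/(37/4)=-210/37
row 3: denom=8−2·8/37=280/37; d'=(36−2·-210/37)/(280/37)=219/35
row 4: denom=6−2·37/140=383/70; d'=(9−2·219/35)/(383/70)=-246/383
back: M4=-246/383
back: M3=219/35−37/140·-246/383=4923/766
back: M2=-210/37−8/37·4923/766=-2706/383
back: M1=11/6−1/4·-2706/383=4136/1149
M: M0=0, M1=4136/1149, M2=-2706/383, M3=4923/766, M4=-246/383, M5=0
seg 0: a=-4, c=M0/2=0, d=(M1−M0)/(6·3)=2068/10341, b=Δ0−h0·(2M0+M1)/6=-817/383
seg 1: a=-5, c=M1/2=2068/1149, d=(M2−M1)/(6·3)=-6127/10341, b=Δ1−h1·(2M1+M2)/6=1251/383
seg 2: a=5, c=M2/2=-1353/383, d=(M3−M2)/(6·2)=3445/3064, b=Δ2−h2·(2M2+M3)/6=-740/383
seg 3: a=-4, c=M3/2=4923/1532, d=(M4−M3)/(6·2)=-1805/3064, b=Δ3−h3·(2M3+M4)/6=-1969/766
seg 4: a=-1, c=M4/2=-123/383, d=(M5−M4)/(6·1)=41/383, b=Δ4−h4·(2M4+M5)/6=1231/383
t_q=3/2 → seg 0, τ=3/2; S=-4+-817/383·τ+0·τ²+2068/10341·τ³=-2499/383

  seg 0: a=-4 b=-817/383 c=0 d=2068/10341
  seg 1: a=-5 b=1251/383 c=2068/1149 d=-6127/10341
  seg 2: a=5 b=-740/383 c=-1353/383 d=3445/3064
  seg 3: a=-4 b=-1969/766 c=4923/1532 d=-1805/3064
  seg 4: a=-1 b=1231/383 c=-123/383 d=41/383
S(3/2) = -2499/383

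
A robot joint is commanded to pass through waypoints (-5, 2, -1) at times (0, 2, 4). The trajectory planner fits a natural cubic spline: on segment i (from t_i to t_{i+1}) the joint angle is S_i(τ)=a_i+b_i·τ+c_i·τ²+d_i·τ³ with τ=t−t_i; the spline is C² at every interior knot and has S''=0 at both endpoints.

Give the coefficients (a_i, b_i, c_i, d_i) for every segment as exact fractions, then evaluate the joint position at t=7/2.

  seg 0: a=-5 b=19/4 c=0 d=-5/16
  seg 1: a=2 b=1 c=-15/8 d=5/16
S(7/2) = 43/128

Δ: Δ0=7/2, Δ1=-3/2
row 1: diag=8, rhs=-30; c'=1/4, d'=-15/4
back: M1=-15/4
M: M0=0, M1=-15/4, M2=0
seg 0: a=-5, c=M0/2=0, d=(M1−M0)/(6·2)=-5/16, b=Δ0−h0·(2M0+M1)/6=19/4
seg 1: a=2, c=M1/2=-15/8, d=(M2−M1)/(6·2)=5/16, b=Δ1−h1·(2M1+M2)/6=1
t_q=7/2 → seg 1, τ=3/2; S=2+1·τ+-15/8·τ²+5/16·τ³=43/128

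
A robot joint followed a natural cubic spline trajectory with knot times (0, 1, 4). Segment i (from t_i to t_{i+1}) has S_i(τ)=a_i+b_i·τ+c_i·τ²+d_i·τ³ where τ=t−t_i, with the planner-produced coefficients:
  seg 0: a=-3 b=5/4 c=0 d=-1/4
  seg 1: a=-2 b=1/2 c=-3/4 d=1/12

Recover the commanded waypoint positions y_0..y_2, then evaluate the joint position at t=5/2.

y_0=-3 y_1=-2 y_2=-5
S(5/2) = -85/32

y_0 = S_0(0) = a_0 = -3
y_1 = S_1(0) = a_1 = -2
y_2 = S_1(3) = -5
t_q=5/2 is in segment 1 (τ=3/2); S_1(τ)=-85/32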